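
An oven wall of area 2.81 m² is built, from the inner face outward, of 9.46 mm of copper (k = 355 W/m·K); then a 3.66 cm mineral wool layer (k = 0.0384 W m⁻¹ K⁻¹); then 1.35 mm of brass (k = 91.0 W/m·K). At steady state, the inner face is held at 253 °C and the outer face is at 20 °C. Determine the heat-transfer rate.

Treat each layer as a resistance in series:
  R_copper = L/(kA) = 0.00946/(355·2.81) = 9.483×10^-6 K/W
  R_mineral wool = L/(kA) = 0.0366/(0.0384·2.81) = 0.3392 K/W
  R_brass = L/(kA) = 0.00135/(91.0·2.81) = 5.279×10^-6 K/W
ΣR = 9.483×10^-6 + 0.3392 + 5.279×10^-6 = 0.3392 K/W
Q = ΔT/ΣR = (253 °C − 20 °C)/0.3392 = 687 W

Q = 687 W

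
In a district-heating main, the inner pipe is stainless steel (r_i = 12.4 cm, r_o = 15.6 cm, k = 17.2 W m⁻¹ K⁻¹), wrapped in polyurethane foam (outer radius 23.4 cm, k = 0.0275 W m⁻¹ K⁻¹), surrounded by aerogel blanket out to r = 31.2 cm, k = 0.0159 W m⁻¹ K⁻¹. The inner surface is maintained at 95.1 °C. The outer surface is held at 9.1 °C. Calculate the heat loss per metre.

Series thermal resistances, inner to outer:
  R'_stainless steel = ln(0.156/0.124)/(2πk) = 0.2296/(2π·17.2) = 0.002124 m·K/W
  R'_polyurethane foam = ln(0.234/0.156)/(2πk) = 0.4055/(2π·0.0275) = 2.347 m·K/W
  R'_aerogel blanket = ln(0.312/0.234)/(2πk) = 0.2877/(2π·0.0159) = 2.880 m·K/W
ΣR = 0.002124 + 2.347 + 2.880 = 5.229 m·K/W
Q' = ΔT/ΣR = (95.1 °C − 9.1 °C)/5.229 = 16.4 W/m

Q' = 16.4 W/m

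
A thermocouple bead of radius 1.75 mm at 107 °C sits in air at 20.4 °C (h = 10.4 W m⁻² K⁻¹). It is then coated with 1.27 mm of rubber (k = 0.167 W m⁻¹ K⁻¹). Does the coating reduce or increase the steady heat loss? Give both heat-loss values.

increases: 0.0347 → 0.0908 W

Critical radius for a sphere: r_cr = 2k/h = 0.0321 m = 3.21 cm.
Outer radius after coating: r₂ = 0.00175 + 0.00127 = 0.00302 m.
Since r₁ < r_cr and r₂ ≤ r_cr, the coating moves toward the maximum at r_cr — heat loss rises.
Bare: R = 1/(4πr₁²h) = 2499 K/W; Q = 86.6/2499 = 0.0347 W.
Coated: R = R_cond + R_conv = 953.5 K/W; Q = 86.6/953.5 = 0.0908 W.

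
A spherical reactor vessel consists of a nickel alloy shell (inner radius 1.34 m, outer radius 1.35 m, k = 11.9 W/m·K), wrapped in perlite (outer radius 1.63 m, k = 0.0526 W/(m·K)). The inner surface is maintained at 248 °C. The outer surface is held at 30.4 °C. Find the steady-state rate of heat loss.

Q = 1130 W

Resistance network (inner→outer):
  R_nickel alloy = (1/1.34 − 1/1.35)/(4πk) = 0.005528/(4π·11.9) = 3.697×10^-5 K/W
  R_perlite = (1/1.35 − 1/1.63)/(4πk) = 0.1272/(4π·0.0526) = 0.1925 K/W
ΣR = 3.697×10^-5 + 0.1925 = 0.1925 K/W
Q = ΔT/ΣR = (248 °C − 30.4 °C)/0.1925 = 1130 W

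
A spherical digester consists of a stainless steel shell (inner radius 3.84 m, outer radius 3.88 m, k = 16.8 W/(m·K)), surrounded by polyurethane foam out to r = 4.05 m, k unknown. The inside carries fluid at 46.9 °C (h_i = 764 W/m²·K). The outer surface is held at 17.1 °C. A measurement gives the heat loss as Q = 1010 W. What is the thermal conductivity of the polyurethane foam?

ΣR = ΔT/Q = |46.9 − 17.1|/1010 = 0.02950 K/W
Known resistances:
  R_conv,in = 1/(4πr²h) = 1/(4π·3.84²·764) = 7.064×10^-6 K/W
  R_stainless steel = (1/3.84 − 1/3.88)/(4πk) = 0.002685/(4π·16.8) = 1.272×10^-5 K/W
R_polyurethane foam = ΣR − ΣR_known = 0.02950 − 1.978×10^-5 = 0.02948 K/W
(1/r₁−1/r₂)/(4πk) = 0.02948 ⇒ k = 0.01082/(4π·0.02948) = 0.0292 W/m·K

k = 0.0292 W/m·K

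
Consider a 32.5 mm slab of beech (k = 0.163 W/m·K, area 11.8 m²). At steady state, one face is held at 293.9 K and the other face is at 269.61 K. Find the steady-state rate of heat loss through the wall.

Q = kA·ΔT/L = 0.163 × 11.8 × |293.9 K − 269.61 K| / 0.0325 = 1440 W

Q = 1440 W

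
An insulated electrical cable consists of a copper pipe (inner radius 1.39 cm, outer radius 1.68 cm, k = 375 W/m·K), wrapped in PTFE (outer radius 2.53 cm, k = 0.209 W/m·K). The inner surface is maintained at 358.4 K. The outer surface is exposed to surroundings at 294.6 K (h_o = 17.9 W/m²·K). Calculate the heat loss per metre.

Q' = 96.2 W/m

Resistance network (inner→outer):
  R'_copper = ln(0.0168/0.0139)/(2πk) = 0.1895/(2π·375) = 8.042×10^-5 m·K/W
  R'_PTFE = ln(0.0253/0.0168)/(2πk) = 0.4094/(2π·0.209) = 0.3118 m·K/W
  R'_conv,out = 1/(2πr h) = 1/(2π·0.0253·17.9) = 0.3514 m·K/W
ΣR = 8.042×10^-5 + 0.3118 + 0.3514 = 0.6633 m·K/W
Q' = ΔT/ΣR = (358.4 K − 294.6 K)/0.6633 = 96.2 W/m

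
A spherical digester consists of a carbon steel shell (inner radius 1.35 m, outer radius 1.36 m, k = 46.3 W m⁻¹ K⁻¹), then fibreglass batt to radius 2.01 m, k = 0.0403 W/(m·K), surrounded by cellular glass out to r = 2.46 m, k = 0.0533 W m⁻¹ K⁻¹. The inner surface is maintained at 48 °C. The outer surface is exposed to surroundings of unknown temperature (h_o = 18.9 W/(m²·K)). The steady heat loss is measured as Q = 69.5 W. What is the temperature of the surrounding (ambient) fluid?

T_out = 5.88 °C

Series resistances:
  R_carbon steel = (1/1.35 − 1/1.36)/(4πk) = 0.005447/(4π·46.3) = 9.361×10^-6 K/W
  R_fibreglass batt = (1/1.36 − 1/2.01)/(4πk) = 0.2378/(4π·0.0403) = 0.4695 K/W
  R_cellular glass = (1/2.01 − 1/2.46)/(4πk) = 0.09101/(4π·0.0533) = 0.1359 K/W
  R_conv,out = 1/(4πr²h) = 1/(4π·2.46²·18.9) = 6.958×10^-4 K/W
ΣR = 0.6061 K/W
ΔT = Q·ΣR = 69.5 × 0.6061 = 42.12 K
Heat flows outward, so T_out = T_in − ΔT = 48 − 42.12 = 5.88 °C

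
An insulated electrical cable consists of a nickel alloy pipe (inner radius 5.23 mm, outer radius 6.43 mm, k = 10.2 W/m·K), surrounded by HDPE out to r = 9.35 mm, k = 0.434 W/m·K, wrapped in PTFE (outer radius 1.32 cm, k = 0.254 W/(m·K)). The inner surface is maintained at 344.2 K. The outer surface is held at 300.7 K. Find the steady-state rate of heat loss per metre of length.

Q' = 122 W/m

Treat each layer as a resistance in series:
  R'_nickel alloy = ln(0.00643/0.00523)/(2πk) = 0.2066/(2π·10.2) = 0.003223 m·K/W
  R'_HDPE = ln(0.00935/0.00643)/(2πk) = 0.3744/(2π·0.434) = 0.1373 m·K/W
  R'_PTFE = ln(0.0132/0.00935)/(2πk) = 0.3448/(2π·0.254) = 0.2161 m·K/W
ΣR = 0.003223 + 0.1373 + 0.2161 = 0.3566 m·K/W
Q' = ΔT/ΣR = (344.2 K − 300.7 K)/0.3566 = 122 W/m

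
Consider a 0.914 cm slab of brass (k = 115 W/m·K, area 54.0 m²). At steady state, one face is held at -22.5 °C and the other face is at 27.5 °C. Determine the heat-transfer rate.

Q = 3.40×10^7 W

Q = kA·ΔT/L = 115 × 54.0 × |-22.5 °C − 27.5 °C| / 0.00914 = 3.40×10^7 W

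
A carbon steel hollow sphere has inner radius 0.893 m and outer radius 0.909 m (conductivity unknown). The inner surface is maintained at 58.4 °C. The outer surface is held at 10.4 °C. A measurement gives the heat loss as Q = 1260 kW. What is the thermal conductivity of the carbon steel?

ΣR = ΔT/Q = |58.4 − 10.4|/1.26×10^6 = 3.810×10^-5 K/W
(1/r₁−1/r₂)/(4πk) = 3.810×10^-5 ⇒ k = 0.01971/(4π·3.810×10^-5) = 41.2 W/m·K

k = 41.2 W/m·K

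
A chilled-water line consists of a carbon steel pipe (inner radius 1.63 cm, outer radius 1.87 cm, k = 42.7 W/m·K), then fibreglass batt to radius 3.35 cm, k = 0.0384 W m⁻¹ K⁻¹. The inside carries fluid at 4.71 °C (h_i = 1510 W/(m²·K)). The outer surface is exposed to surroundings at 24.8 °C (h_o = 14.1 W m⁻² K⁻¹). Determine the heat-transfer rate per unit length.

Q' = 7.28 W/m

Treat each layer as a resistance in series:
  R'_conv,in = 1/(2πr h) = 1/(2π·0.0163·1510) = 0.006466 m·K/W
  R'_carbon steel = ln(0.0187/0.0163)/(2πk) = 0.1374/(2π·42.7) = 5.120×10^-4 m·K/W
  R'_fibreglass batt = ln(0.0335/0.0187)/(2πk) = 0.5830/(2π·0.0384) = 2.416 m·K/W
  R'_conv,out = 1/(2πr h) = 1/(2π·0.0335·14.1) = 0.3369 m·K/W
ΣR = 0.006466 + 5.120×10^-4 + 2.416 + 0.3369 = 2.760 m·K/W
Q' = ΔT/ΣR = (4.71 °C − 24.8 °C)/2.760 = -7.28 W/m
(Negative Q' ⇒ heat flows inward; heat gain = 7.28 W/m.)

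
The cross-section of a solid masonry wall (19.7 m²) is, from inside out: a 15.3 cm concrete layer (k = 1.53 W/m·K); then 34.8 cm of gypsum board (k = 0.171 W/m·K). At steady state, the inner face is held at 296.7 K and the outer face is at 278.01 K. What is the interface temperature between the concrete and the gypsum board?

Treat each layer as a resistance in series:
  R_concrete = L/(kA) = 0.153/(1.53·19.7) = 0.005076 K/W
  R_gypsum board = L/(kA) = 0.348/(0.171·19.7) = 0.1033 K/W
ΣR = 0.005076 + 0.1033 = 0.1084 K/W
Q = ΔT/ΣR = (296.7 K − 278.01 K)/0.1084 = 172.4 W
From the inner boundary to the concrete/gypsum board interface, ΣR_partial = 0.005076 K/W.
T_interface = T_in − Q·ΣR_partial = 296.7 K − (172.4)(0.005076) = 295.8 K

T = 295.8 K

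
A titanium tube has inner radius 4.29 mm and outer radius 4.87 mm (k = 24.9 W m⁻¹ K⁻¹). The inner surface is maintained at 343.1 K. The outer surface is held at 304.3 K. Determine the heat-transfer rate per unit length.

Q' = 47.9 kW/m

Q' = 2πk·ΔT/ln(r₂/r₁) = 2π × 24.9 × 38.8 / ln(0.00487/0.00429) = 47900 W/m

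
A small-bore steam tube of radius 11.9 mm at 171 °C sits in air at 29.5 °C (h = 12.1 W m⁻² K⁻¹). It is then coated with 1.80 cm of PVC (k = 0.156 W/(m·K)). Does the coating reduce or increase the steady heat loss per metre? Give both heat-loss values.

reduces: 128 → 103 W/m

Critical radius for a cylinder: r_cr = k/h = 0.0129 m = 1.29 cm.
Outer radius after coating: r₂ = 0.0119 + 0.0180 = 0.0299 m.
r₁ < r_cr < r₂: heat loss rises to a maximum at r_cr then falls. Whether the coating helps depends on whether Q(r₂) has dropped back below Q(r₁).
Bare: R = 1/(2πr₁h) = 1.105 m·K/W; Q = 141.5/1.105 = 128 W/m.
Coated: R = R_cond + R_conv = 1.380 m·K/W; Q = 141.5/1.380 = 103 W/m.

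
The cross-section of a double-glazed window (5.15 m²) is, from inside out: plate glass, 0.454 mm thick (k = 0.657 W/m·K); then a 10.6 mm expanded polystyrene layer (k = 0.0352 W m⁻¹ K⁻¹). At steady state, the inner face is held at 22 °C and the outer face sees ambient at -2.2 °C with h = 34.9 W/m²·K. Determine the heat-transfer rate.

Series thermal resistances, inner to outer:
  R_plate glass = L/(kA) = 4.54×10^-4/(0.657·5.15) = 1.342×10^-4 K/W
  R_expanded polystyrene = L/(kA) = 0.0106/(0.0352·5.15) = 0.05847 K/W
  R_conv,out = 1/(hA) = 1/(34.9·5.15) = 0.005564 K/W
ΣR = 1.342×10^-4 + 0.05847 + 0.005564 = 0.06417 K/W
Q = ΔT/ΣR = (22 °C − -2.2 °C)/0.06417 = 377 W

Q = 377 W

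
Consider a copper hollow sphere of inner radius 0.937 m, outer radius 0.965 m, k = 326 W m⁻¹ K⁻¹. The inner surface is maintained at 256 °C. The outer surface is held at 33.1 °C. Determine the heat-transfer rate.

Q = 2.95×10^7 W

Q = 4πk·ΔT/(1/r₁ − 1/r₂) = 4π × 326 × 222.9 / (1/0.937 − 1/0.965) = 2.95×10^7 W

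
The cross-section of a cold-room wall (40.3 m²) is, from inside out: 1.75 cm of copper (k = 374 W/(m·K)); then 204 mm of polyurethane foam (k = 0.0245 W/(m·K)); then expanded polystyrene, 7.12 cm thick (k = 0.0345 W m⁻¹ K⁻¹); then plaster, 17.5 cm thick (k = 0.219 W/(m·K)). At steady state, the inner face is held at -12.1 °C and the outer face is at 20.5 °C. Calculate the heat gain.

Q = 117 W

Resistance network (inner→outer):
  R_copper = L/(kA) = 0.0175/(374·40.3) = 1.161×10^-6 K/W
  R_polyurethane foam = L/(kA) = 0.204/(0.0245·40.3) = 0.2066 K/W
  R_expanded polystyrene = L/(kA) = 0.0712/(0.0345·40.3) = 0.05121 K/W
  R_plaster = L/(kA) = 0.175/(0.219·40.3) = 0.01983 K/W
ΣR = 1.161×10^-6 + 0.2066 + 0.05121 + 0.01983 = 0.2776 K/W
Q = ΔT/ΣR = (-12.1 °C − 20.5 °C)/0.2776 = -117 W
(Negative Q ⇒ heat flows inward; heat gain = 117 W.)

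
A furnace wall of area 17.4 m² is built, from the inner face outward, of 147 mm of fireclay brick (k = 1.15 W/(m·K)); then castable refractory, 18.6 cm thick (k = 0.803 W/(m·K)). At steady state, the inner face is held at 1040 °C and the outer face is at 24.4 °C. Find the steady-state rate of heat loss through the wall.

Series thermal resistances, inner to outer:
  R_fireclay brick = L/(kA) = 0.147/(1.15·17.4) = 0.007346 K/W
  R_castable refractory = L/(kA) = 0.186/(0.803·17.4) = 0.01331 K/W
ΣR = 0.007346 + 0.01331 = 0.02066 K/W
Q = ΔT/ΣR = (1040 °C − 24.4 °C)/0.02066 = 49200 W

Q = 49.2 kW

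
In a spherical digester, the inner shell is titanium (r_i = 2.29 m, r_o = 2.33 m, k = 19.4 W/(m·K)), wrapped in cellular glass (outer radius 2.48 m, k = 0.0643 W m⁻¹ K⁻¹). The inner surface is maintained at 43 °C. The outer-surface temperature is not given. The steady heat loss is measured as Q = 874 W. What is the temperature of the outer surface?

T_out = 14.9 °C

Sum the resistances:
  R_titanium = (1/2.29 − 1/2.33)/(4πk) = 0.007497/(4π·19.4) = 3.075×10^-5 K/W
  R_cellular glass = (1/2.33 − 1/2.48)/(4πk) = 0.02596/(4π·0.0643) = 0.03213 K/W
ΣR = 0.03216 K/W
ΔT = Q·ΣR = 874 × 0.03216 = 28.11 K
Heat flows outward, so T_out = T_in − ΔT = 43 − 28.11 = 14.9 °C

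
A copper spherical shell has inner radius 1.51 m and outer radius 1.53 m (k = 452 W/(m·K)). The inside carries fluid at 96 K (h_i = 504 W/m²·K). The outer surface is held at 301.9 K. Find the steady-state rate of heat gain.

Treat each layer as a resistance in series:
  R_conv,in = 1/(4πr²h) = 1/(4π·1.51²·504) = 6.925×10^-5 K/W
  R_copper = (1/1.51 − 1/1.53)/(4πk) = 0.008657/(4π·452) = 1.524×10^-6 K/W
ΣR = 6.925×10^-5 + 1.524×10^-6 = 7.077×10^-5 K/W
Q = ΔT/ΣR = (96 K − 301.9 K)/7.077×10^-5 = -2.91×10^6 W
(Negative Q ⇒ heat flows inward; heat gain = 2.91×10^6 W.)

Q = 2.91×10^6 W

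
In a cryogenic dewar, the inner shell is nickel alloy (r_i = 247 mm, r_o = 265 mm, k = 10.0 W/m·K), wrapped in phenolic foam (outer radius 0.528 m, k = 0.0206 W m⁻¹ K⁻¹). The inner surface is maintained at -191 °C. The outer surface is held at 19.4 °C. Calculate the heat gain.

Q = 29.0 W

Series thermal resistances, inner to outer:
  R_nickel alloy = (1/0.247 − 1/0.265)/(4πk) = 0.2750/(4π·10.0) = 0.002188 K/W
  R_phenolic foam = (1/0.265 − 1/0.528)/(4πk) = 1.880/(4π·0.0206) = 7.261 K/W
ΣR = 0.002188 + 7.261 = 7.263 K/W
Q = ΔT/ΣR = (-191 °C − 19.4 °C)/7.263 = -29.0 W
(Negative Q ⇒ heat flows inward; heat gain = 29.0 W.)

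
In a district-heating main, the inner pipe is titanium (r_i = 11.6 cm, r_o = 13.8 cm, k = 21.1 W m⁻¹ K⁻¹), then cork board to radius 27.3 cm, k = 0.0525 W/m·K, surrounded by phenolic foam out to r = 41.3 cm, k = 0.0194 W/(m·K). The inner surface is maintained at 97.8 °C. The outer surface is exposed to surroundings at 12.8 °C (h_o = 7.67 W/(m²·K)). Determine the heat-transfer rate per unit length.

Q' = 15.4 W/m

Treat each layer as a resistance in series:
  R'_titanium = ln(0.138/0.116)/(2πk) = 0.1737/(2π·21.1) = 0.001310 m·K/W
  R'_cork board = ln(0.273/0.138)/(2πk) = 0.6822/(2π·0.0525) = 2.068 m·K/W
  R'_phenolic foam = ln(0.413/0.273)/(2πk) = 0.4140/(2π·0.0194) = 3.396 m·K/W
  R'_conv,out = 1/(2πr h) = 1/(2π·0.413·7.67) = 0.05024 m·K/W
ΣR = 0.001310 + 2.068 + 3.396 + 0.05024 = 5.516 m·K/W
Q' = ΔT/ΣR = (97.8 °C − 12.8 °C)/5.516 = 15.4 W/m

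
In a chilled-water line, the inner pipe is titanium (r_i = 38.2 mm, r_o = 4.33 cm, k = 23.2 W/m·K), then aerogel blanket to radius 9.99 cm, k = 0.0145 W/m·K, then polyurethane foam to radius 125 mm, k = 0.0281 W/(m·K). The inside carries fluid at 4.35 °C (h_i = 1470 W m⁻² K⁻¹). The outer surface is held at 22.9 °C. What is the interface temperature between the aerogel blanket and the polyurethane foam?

T = 20.6 °C

Series thermal resistances, inner to outer:
  R'_conv,in = 1/(2πr h) = 1/(2π·0.0382·1470) = 0.002834 m·K/W
  R'_titanium = ln(0.0433/0.0382)/(2πk) = 0.1253/(2π·23.2) = 8.597×10^-4 m·K/W
  R'_aerogel blanket = ln(0.0999/0.0433)/(2πk) = 0.8360/(2π·0.0145) = 9.176 m·K/W
  R'_polyurethane foam = ln(0.125/0.0999)/(2πk) = 0.2241/(2π·0.0281) = 1.270 m·K/W
ΣR = 0.002834 + 8.597×10^-4 + 9.176 + 1.270 = 10.45 m·K/W
Q' = ΔT/ΣR = (4.35 °C − 22.9 °C)/10.45 = -1.775 W/m
From the inner boundary to the aerogel blanket/polyurethane foam interface, ΣR_partial = 9.180 m·K/W.
T_interface = T_in − Q'·ΣR_partial = 4.35 °C − (-1.775)(9.180) = 20.6 °C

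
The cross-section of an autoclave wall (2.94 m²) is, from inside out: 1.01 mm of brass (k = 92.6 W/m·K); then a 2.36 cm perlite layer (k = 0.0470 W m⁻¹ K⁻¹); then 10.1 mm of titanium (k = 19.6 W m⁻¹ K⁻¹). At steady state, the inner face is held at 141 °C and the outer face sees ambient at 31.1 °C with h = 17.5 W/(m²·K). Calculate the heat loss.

Treat each layer as a resistance in series:
  R_brass = L/(kA) = 0.00101/(92.6·2.94) = 3.710×10^-6 K/W
  R_perlite = L/(kA) = 0.0236/(0.0470·2.94) = 0.1708 K/W
  R_titanium = L/(kA) = 0.0101/(19.6·2.94) = 1.753×10^-4 K/W
  R_conv,out = 1/(hA) = 1/(17.5·2.94) = 0.01944 K/W
ΣR = 3.710×10^-6 + 0.1708 + 1.753×10^-4 + 0.01944 = 0.1904 K/W
Q = ΔT/ΣR = (141 °C − 31.1 °C)/0.1904 = 577 W

Q = 577 W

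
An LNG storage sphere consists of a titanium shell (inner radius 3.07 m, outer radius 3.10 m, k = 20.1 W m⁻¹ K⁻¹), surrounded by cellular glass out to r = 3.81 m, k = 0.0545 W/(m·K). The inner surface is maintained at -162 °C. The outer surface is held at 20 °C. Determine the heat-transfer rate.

Resistance network (inner→outer):
  R_titanium = (1/3.07 − 1/3.10)/(4πk) = 0.003152/(4π·20.1) = 1.248×10^-5 K/W
  R_cellular glass = (1/3.10 − 1/3.81)/(4πk) = 0.06011/(4π·0.0545) = 0.08777 K/W
ΣR = 1.248×10^-5 + 0.08777 = 0.08778 K/W
Q = ΔT/ΣR = (-162 °C − 20 °C)/0.08778 = -2070 W
(Negative Q ⇒ heat flows inward; heat gain = 2070 W.)

Q = 2.07 kW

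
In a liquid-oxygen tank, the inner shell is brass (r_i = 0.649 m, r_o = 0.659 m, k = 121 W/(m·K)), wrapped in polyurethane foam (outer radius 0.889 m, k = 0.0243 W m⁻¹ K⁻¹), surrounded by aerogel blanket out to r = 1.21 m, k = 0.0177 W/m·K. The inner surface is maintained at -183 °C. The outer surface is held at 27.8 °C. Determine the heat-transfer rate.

Q = 80.2 W

Resistance network (inner→outer):
  R_brass = (1/0.649 − 1/0.659)/(4πk) = 0.02338/(4π·121) = 1.538×10^-5 K/W
  R_polyurethane foam = (1/0.659 − 1/0.889)/(4πk) = 0.3926/(4π·0.0243) = 1.286 K/W
  R_aerogel blanket = (1/0.889 − 1/1.21)/(4πk) = 0.2984/(4π·0.0177) = 1.342 K/W
ΣR = 1.538×10^-5 + 1.286 + 1.342 = 2.628 K/W
Q = ΔT/ΣR = (-183 °C − 27.8 °C)/2.628 = -80.2 W
(Negative Q ⇒ heat flows inward; heat gain = 80.2 W.)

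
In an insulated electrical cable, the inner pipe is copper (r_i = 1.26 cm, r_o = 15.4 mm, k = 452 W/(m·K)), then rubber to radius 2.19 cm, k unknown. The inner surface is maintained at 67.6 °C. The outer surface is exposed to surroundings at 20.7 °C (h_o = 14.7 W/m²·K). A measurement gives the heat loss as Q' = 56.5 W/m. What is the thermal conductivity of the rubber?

ΣR = ΔT/Q' = |67.6 − 20.7|/56.5 = 0.8301 m·K/W
Known resistances:
  R'_copper = ln(0.0154/0.0126)/(2πk) = 0.2007/(2π·452) = 7.066×10^-5 m·K/W
  R'_conv,out = 1/(2πr h) = 1/(2π·0.0219·14.7) = 0.4944 m·K/W
R_rubber = ΣR − ΣR_known = 0.8301 − 0.4945 = 0.3356 m·K/W
ln(r₂/r₁)/(2πk) = 0.3356 ⇒ k = 0.3521/(2π·0.3356) = 0.167 W/m·K

k = 0.167 W/m·K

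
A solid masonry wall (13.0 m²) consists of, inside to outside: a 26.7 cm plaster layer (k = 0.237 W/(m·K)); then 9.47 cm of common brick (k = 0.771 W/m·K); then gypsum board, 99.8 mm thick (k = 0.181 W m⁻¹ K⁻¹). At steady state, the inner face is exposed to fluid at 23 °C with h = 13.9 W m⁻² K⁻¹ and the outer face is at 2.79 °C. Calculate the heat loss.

Resistance network (inner→outer):
  R_conv,in = 1/(hA) = 1/(13.9·13.0) = 0.005534 K/W
  R_plaster = L/(kA) = 0.267/(0.237·13.0) = 0.08666 K/W
  R_common brick = L/(kA) = 0.0947/(0.771·13.0) = 0.009448 K/W
  R_gypsum board = L/(kA) = 0.0998/(0.181·13.0) = 0.04241 K/W
ΣR = 0.005534 + 0.08666 + 0.009448 + 0.04241 = 0.1441 K/W
Q = ΔT/ΣR = (23 °C − 2.79 °C)/0.1441 = 140 W

Q = 140 W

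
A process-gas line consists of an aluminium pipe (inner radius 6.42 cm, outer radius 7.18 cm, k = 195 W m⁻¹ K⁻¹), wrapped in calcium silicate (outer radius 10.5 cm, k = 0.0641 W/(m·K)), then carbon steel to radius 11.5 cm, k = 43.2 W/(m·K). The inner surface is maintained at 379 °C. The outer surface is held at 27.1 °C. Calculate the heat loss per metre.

Treat each layer as a resistance in series:
  R'_aluminium = ln(0.0718/0.0642)/(2πk) = 0.1119/(2π·195) = 9.132×10^-5 m·K/W
  R'_calcium silicate = ln(0.105/0.0718)/(2πk) = 0.3801/(2π·0.0641) = 0.9437 m·K/W
  R'_carbon steel = ln(0.115/0.105)/(2πk) = 0.09097/(2π·43.2) = 3.352×10^-4 m·K/W
ΣR = 9.132×10^-5 + 0.9437 + 3.352×10^-4 = 0.9441 m·K/W
Q' = ΔT/ΣR = (379 °C − 27.1 °C)/0.9441 = 373 W/m

Q' = 373 W/m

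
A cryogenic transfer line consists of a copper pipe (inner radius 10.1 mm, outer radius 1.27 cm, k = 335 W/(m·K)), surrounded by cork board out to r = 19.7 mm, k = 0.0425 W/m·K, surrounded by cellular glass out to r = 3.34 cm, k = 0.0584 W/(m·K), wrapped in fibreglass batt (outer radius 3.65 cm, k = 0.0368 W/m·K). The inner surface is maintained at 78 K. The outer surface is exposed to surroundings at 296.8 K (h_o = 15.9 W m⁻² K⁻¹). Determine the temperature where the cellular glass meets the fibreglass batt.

T = 258.3 K

Treat each layer as a resistance in series:
  R'_copper = ln(0.0127/0.0101)/(2πk) = 0.2291/(2π·335) = 1.088×10^-4 m·K/W
  R'_cork board = ln(0.0197/0.0127)/(2πk) = 0.4390/(2π·0.0425) = 1.644 m·K/W
  R'_cellular glass = ln(0.0334/0.0197)/(2πk) = 0.5279/(2π·0.0584) = 1.439 m·K/W
  R'_fibreglass batt = ln(0.0365/0.0334)/(2πk) = 0.08876/(2π·0.0368) = 0.3839 m·K/W
  R'_conv,out = 1/(2πr h) = 1/(2π·0.0365·15.9) = 0.2742 m·K/W
ΣR = 1.088×10^-4 + 1.644 + 1.439 + 0.3839 + 0.2742 = 3.741 m·K/W
Q' = ΔT/ΣR = (78 K − 296.8 K)/3.741 = -58.49 W/m
From the inner boundary to the cellular glass/fibreglass batt interface, ΣR_partial = 3.083 m·K/W.
T_interface = T_in − Q'·ΣR_partial = 78 K − (-58.49)(3.083) = 258.3 K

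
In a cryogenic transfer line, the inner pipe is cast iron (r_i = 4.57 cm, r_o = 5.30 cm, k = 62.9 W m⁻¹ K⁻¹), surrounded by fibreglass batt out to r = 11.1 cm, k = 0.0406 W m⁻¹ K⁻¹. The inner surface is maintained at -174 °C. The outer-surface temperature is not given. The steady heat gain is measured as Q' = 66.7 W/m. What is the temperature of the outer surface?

T_out = 19.3 °C

Sum the resistances:
  R'_cast iron = ln(0.0530/0.0457)/(2πk) = 0.1482/(2π·62.9) = 3.750×10^-4 m·K/W
  R'_fibreglass batt = ln(0.111/0.0530)/(2πk) = 0.7392/(2π·0.0406) = 2.898 m·K/W
ΣR = 2.898 m·K/W
ΔT = Q'·ΣR = 66.7 × 2.898 = 193.3 K
Heat flows inward, so T_out = T_in + ΔT = -174 + 193.3 = 19.3 °C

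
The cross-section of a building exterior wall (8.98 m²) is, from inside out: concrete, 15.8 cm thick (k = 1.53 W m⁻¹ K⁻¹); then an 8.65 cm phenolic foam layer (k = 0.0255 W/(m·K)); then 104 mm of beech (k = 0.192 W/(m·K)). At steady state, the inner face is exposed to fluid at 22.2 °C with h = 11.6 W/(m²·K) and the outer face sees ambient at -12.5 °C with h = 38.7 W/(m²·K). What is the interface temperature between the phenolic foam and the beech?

Resistance network (inner→outer):
  R_conv,in = 1/(hA) = 1/(11.6·8.98) = 0.009600 K/W
  R_concrete = L/(kA) = 0.158/(1.53·8.98) = 0.01150 K/W
  R_phenolic foam = L/(kA) = 0.0865/(0.0255·8.98) = 0.3777 K/W
  R_beech = L/(kA) = 0.104/(0.192·8.98) = 0.06032 K/W
  R_conv,out = 1/(hA) = 1/(38.7·8.98) = 0.002877 K/W
ΣR = 0.009600 + 0.01150 + 0.3777 + 0.06032 + 0.002877 = 0.4620 K/W
Q = ΔT/ΣR = (22.2 °C − -12.5 °C)/0.4620 = 75.11 W
From the inner boundary to the phenolic foam/beech interface, ΣR_partial = 0.3988 K/W.
T_interface = T_in − Q·ΣR_partial = 22.2 °C − (75.11)(0.3988) = -7.75 °C

T = -7.75 °C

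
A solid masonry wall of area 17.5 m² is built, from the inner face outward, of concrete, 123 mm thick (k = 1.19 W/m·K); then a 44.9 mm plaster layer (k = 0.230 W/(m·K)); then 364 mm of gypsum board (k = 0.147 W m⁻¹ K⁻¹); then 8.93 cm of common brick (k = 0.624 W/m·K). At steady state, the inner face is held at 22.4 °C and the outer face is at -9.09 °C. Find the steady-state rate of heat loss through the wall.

Q = 189 W

Treat each layer as a resistance in series:
  R_concrete = L/(kA) = 0.123/(1.19·17.5) = 0.005906 K/W
  R_plaster = L/(kA) = 0.0449/(0.230·17.5) = 0.01116 K/W
  R_gypsum board = L/(kA) = 0.364/(0.147·17.5) = 0.1415 K/W
  R_common brick = L/(kA) = 0.0893/(0.624·17.5) = 0.008178 K/W
ΣR = 0.005906 + 0.01116 + 0.1415 + 0.008178 = 0.1667 K/W
Q = ΔT/ΣR = (22.4 °C − -9.09 °C)/0.1667 = 189 W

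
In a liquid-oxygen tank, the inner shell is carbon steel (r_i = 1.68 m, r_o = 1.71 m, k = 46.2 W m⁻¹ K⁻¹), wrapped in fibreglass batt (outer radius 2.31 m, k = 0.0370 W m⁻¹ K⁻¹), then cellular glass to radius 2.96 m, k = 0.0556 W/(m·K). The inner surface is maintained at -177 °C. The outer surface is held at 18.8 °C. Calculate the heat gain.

Treat each layer as a resistance in series:
  R_carbon steel = (1/1.68 − 1/1.71)/(4πk) = 0.01044/(4π·46.2) = 1.799×10^-5 K/W
  R_fibreglass batt = (1/1.71 − 1/2.31)/(4πk) = 0.1519/(4π·0.0370) = 0.3267 K/W
  R_cellular glass = (1/2.31 − 1/2.96)/(4πk) = 0.09506/(4π·0.0556) = 0.1361 K/W
ΣR = 1.799×10^-5 + 0.3267 + 0.1361 = 0.4628 K/W
Q = ΔT/ΣR = (-177 °C − 18.8 °C)/0.4628 = -423 W
(Negative Q ⇒ heat flows inward; heat gain = 423 W.)

Q = 423 W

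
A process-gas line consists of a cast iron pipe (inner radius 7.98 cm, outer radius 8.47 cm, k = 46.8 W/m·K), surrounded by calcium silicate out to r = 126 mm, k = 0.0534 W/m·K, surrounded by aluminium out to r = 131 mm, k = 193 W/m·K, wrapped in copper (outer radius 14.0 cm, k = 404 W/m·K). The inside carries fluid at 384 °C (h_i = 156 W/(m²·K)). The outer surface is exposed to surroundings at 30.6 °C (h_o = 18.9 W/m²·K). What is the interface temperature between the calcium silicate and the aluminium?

Treat each layer as a resistance in series:
  R'_conv,in = 1/(2πr h) = 1/(2π·0.0798·156) = 0.01278 m·K/W
  R'_cast iron = ln(0.0847/0.0798)/(2πk) = 0.05959/(2π·46.8) = 2.027×10^-4 m·K/W
  R'_calcium silicate = ln(0.126/0.0847)/(2πk) = 0.3972/(2π·0.0534) = 1.184 m·K/W
  R'_aluminium = ln(0.131/0.126)/(2πk) = 0.03892/(2π·193) = 3.209×10^-5 m·K/W
  R'_copper = ln(0.140/0.131)/(2πk) = 0.06645/(2π·404) = 2.618×10^-5 m·K/W
  R'_conv,out = 1/(2πr h) = 1/(2π·0.140·18.9) = 0.06015 m·K/W
ΣR = 0.01278 + 2.027×10^-4 + 1.184 + 3.209×10^-5 + 2.618×10^-5 + 0.06015 = 1.257 m·K/W
Q' = ΔT/ΣR = (384 °C − 30.6 °C)/1.257 = 281.1 W/m
From the inner boundary to the calcium silicate/aluminium interface, ΣR_partial = 1.197 m·K/W.
T_interface = T_in − Q'·ΣR_partial = 384 °C − (281.1)(1.197) = 47.5 °C

T = 47.5 °C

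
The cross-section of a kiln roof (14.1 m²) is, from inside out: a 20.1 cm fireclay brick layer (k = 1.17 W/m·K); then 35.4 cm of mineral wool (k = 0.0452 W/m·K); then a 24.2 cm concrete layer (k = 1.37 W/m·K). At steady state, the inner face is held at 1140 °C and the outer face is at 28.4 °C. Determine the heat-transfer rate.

Resistance network (inner→outer):
  R_fireclay brick = L/(kA) = 0.201/(1.17·14.1) = 0.01218 K/W
  R_mineral wool = L/(kA) = 0.354/(0.0452·14.1) = 0.5555 K/W
  R_concrete = L/(kA) = 0.242/(1.37·14.1) = 0.01253 K/W
ΣR = 0.01218 + 0.5555 + 0.01253 = 0.5802 K/W
Q = ΔT/ΣR = (1140 °C − 28.4 °C)/0.5802 = 1920 W

Q = 1920 W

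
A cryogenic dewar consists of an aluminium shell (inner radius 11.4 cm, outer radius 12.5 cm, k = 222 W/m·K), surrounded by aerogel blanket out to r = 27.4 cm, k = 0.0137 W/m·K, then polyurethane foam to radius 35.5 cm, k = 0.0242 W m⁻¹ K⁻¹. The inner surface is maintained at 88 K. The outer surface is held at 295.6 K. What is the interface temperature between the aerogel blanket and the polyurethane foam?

Series thermal resistances, inner to outer:
  R_aluminium = (1/0.114 − 1/0.125)/(4πk) = 0.7719/(4π·222) = 2.767×10^-4 K/W
  R_aerogel blanket = (1/0.125 − 1/0.274)/(4πk) = 4.350/(4π·0.0137) = 25.27 K/W
  R_polyurethane foam = (1/0.274 − 1/0.355)/(4πk) = 0.8327/(4π·0.0242) = 2.738 K/W
ΣR = 2.767×10^-4 + 25.27 + 2.738 = 28.01 K/W
Q = ΔT/ΣR = (88 K − 295.6 K)/28.01 = -7.412 W
From the inner boundary to the aerogel blanket/polyurethane foam interface, ΣR_partial = 25.27 K/W.
T_interface = T_in − Q·ΣR_partial = 88 K − (-7.412)(25.27) = 275.3 K

T = 275.3 K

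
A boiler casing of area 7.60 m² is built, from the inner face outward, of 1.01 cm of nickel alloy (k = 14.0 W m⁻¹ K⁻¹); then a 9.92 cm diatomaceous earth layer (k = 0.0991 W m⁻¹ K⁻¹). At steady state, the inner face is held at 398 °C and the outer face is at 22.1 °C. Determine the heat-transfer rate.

Q = 2.85 kW

Treat each layer as a resistance in series:
  R_nickel alloy = L/(kA) = 0.0101/(14.0·7.60) = 9.492×10^-5 K/W
  R_diatomaceous earth = L/(kA) = 0.0992/(0.0991·7.60) = 0.1317 K/W
ΣR = 9.492×10^-5 + 0.1317 = 0.1318 K/W
Q = ΔT/ΣR = (398 °C − 22.1 °C)/0.1318 = 2850 W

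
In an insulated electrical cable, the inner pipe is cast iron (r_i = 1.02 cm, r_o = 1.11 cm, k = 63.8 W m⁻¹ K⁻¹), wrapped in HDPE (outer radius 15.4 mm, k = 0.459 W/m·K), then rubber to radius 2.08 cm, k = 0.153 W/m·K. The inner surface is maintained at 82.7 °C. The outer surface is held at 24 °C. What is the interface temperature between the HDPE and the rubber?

Series thermal resistances, inner to outer:
  R'_cast iron = ln(0.0111/0.0102)/(2πk) = 0.08456/(2π·63.8) = 2.109×10^-4 m·K/W
  R'_HDPE = ln(0.0154/0.0111)/(2πk) = 0.3274/(2π·0.459) = 0.1135 m·K/W
  R'_rubber = ln(0.0208/0.0154)/(2πk) = 0.3006/(2π·0.153) = 0.3127 m·K/W
ΣR = 2.109×10^-4 + 0.1135 + 0.3127 = 0.4264 m·K/W
Q' = ΔT/ΣR = (82.7 °C − 24 °C)/0.4264 = 137.7 W/m
From the inner boundary to the HDPE/rubber interface, ΣR_partial = 0.1137 m·K/W.
T_interface = T_in − Q'·ΣR_partial = 82.7 °C − (137.7)(0.1137) = 67.0 °C

T = 67.0 °C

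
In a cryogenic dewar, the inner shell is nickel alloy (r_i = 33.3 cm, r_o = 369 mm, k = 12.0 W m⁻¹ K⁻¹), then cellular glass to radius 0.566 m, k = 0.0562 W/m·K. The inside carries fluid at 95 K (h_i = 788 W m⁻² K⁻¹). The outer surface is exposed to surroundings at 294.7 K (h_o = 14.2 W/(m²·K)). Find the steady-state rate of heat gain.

Series thermal resistances, inner to outer:
  R_conv,in = 1/(4πr²h) = 1/(4π·0.333²·788) = 9.107×10^-4 K/W
  R_nickel alloy = (1/0.333 − 1/0.369)/(4πk) = 0.2930/(4π·12.0) = 0.001943 K/W
  R_cellular glass = (1/0.369 − 1/0.566)/(4πk) = 0.9432/(4π·0.0562) = 1.336 K/W
  R_conv,out = 1/(4πr²h) = 1/(4π·0.566²·14.2) = 0.01749 K/W
ΣR = 9.107×10^-4 + 0.001943 + 1.336 + 0.01749 = 1.356 K/W
Q = ΔT/ΣR = (95 K − 294.7 K)/1.356 = -147 W
(Negative Q ⇒ heat flows inward; heat gain = 147 W.)

Q = 147 W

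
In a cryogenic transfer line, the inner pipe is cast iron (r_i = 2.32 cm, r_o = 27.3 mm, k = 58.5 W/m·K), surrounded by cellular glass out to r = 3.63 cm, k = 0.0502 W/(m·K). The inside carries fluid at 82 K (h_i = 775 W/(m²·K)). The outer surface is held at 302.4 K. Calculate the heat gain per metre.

Series thermal resistances, inner to outer:
  R'_conv,in = 1/(2πr h) = 1/(2π·0.0232·775) = 0.008852 m·K/W
  R'_cast iron = ln(0.0273/0.0232)/(2πk) = 0.1627/(2π·58.5) = 4.427×10^-4 m·K/W
  R'_cellular glass = ln(0.0363/0.0273)/(2πk) = 0.2849/(2π·0.0502) = 0.9034 m·K/W
ΣR = 0.008852 + 4.427×10^-4 + 0.9034 = 0.9127 m·K/W
Q' = ΔT/ΣR = (82 K − 302.4 K)/0.9127 = -241 W/m
(Negative Q' ⇒ heat flows inward; heat gain = 241 W/m.)

Q' = 241 W/m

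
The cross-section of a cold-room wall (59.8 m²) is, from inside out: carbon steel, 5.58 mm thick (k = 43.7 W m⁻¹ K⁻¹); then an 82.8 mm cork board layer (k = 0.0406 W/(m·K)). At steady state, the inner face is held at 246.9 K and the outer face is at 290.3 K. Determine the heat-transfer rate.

Q = 1270 W

Series thermal resistances, inner to outer:
  R_carbon steel = L/(kA) = 0.00558/(43.7·59.8) = 2.135×10^-6 K/W
  R_cork board = L/(kA) = 0.0828/(0.0406·59.8) = 0.03410 K/W
ΣR = 2.135×10^-6 + 0.03410 = 0.03410 K/W
Q = ΔT/ΣR = (246.9 K − 290.3 K)/0.03410 = -1270 W
(Negative Q ⇒ heat flows inward; heat gain = 1270 W.)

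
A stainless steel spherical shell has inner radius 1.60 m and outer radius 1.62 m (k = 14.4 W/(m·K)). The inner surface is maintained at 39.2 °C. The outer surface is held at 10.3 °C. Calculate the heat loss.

Q = 4πk·ΔT/(1/r₁ − 1/r₂) = 4π × 14.4 × 28.9 / (1/1.60 − 1/1.62) = 6.78×10^5 W

Q = 6.78×10^5 W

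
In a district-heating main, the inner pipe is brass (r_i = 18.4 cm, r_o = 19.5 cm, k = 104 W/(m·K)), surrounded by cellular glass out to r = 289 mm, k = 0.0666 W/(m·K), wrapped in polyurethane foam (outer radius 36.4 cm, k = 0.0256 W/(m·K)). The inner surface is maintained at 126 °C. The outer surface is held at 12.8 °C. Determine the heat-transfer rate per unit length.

Q' = 47.7 W/m

Series thermal resistances, inner to outer:
  R'_brass = ln(0.195/0.184)/(2πk) = 0.05806/(2π·104) = 8.886×10^-5 m·K/W
  R'_cellular glass = ln(0.289/0.195)/(2πk) = 0.3934/(2π·0.0666) = 0.9402 m·K/W
  R'_polyurethane foam = ln(0.364/0.289)/(2πk) = 0.2307/(2π·0.0256) = 1.434 m·K/W
ΣR = 8.886×10^-5 + 0.9402 + 1.434 = 2.374 m·K/W
Q' = ΔT/ΣR = (126 °C − 12.8 °C)/2.374 = 47.7 W/m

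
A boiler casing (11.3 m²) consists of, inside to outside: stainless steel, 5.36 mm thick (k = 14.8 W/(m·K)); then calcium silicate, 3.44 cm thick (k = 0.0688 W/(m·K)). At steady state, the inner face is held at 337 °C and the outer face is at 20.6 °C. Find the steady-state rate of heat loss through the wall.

Treat each layer as a resistance in series:
  R_stainless steel = L/(kA) = 0.00536/(14.8·11.3) = 3.205×10^-5 K/W
  R_calcium silicate = L/(kA) = 0.0344/(0.0688·11.3) = 0.04425 K/W
ΣR = 3.205×10^-5 + 0.04425 = 0.04428 K/W
Q = ΔT/ΣR = (337 °C − 20.6 °C)/0.04428 = 7150 W

Q = 7150 W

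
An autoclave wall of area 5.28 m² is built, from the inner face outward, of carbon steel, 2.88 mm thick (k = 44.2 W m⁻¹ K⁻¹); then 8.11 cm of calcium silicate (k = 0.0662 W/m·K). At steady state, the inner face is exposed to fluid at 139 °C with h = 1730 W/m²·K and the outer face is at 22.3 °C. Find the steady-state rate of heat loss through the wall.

Q = 503 W

Series thermal resistances, inner to outer:
  R_conv,in = 1/(hA) = 1/(1730·5.28) = 1.095×10^-4 K/W
  R_carbon steel = L/(kA) = 0.00288/(44.2·5.28) = 1.234×10^-5 K/W
  R_calcium silicate = L/(kA) = 0.0811/(0.0662·5.28) = 0.2320 K/W
ΣR = 1.095×10^-4 + 1.234×10^-5 + 0.2320 = 0.2321 K/W
Q = ΔT/ΣR = (139 °C − 22.3 °C)/0.2321 = 503 W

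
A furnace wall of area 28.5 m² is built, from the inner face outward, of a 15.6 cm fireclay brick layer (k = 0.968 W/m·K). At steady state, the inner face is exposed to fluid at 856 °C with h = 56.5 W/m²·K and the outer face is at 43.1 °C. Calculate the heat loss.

Series thermal resistances, inner to outer:
  R_conv,in = 1/(hA) = 1/(56.5·28.5) = 6.210×10^-4 K/W
  R_fireclay brick = L/(kA) = 0.156/(0.968·28.5) = 0.005655 K/W
ΣR = 6.210×10^-4 + 0.005655 = 0.006276 K/W
Q = ΔT/ΣR = (856 °C − 43.1 °C)/0.006276 = 1.30×10^5 W

Q = 1.30×10^5 W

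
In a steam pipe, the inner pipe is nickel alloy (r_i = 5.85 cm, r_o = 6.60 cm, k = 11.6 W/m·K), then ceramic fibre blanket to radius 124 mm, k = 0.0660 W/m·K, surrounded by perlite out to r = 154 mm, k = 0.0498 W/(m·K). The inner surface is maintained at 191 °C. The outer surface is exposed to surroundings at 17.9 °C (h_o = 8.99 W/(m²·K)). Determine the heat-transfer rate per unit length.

Q' = 74.3 W/m

Series thermal resistances, inner to outer:
  R'_nickel alloy = ln(0.0660/0.0585)/(2πk) = 0.1206/(2π·11.6) = 0.001655 m·K/W
  R'_ceramic fibre blanket = ln(0.124/0.0660)/(2πk) = 0.6306/(2π·0.0660) = 1.521 m·K/W
  R'_perlite = ln(0.154/0.124)/(2πk) = 0.2167/(2π·0.0498) = 0.6925 m·K/W
  R'_conv,out = 1/(2πr h) = 1/(2π·0.154·8.99) = 0.1150 m·K/W
ΣR = 0.001655 + 1.521 + 0.6925 + 0.1150 = 2.330 m·K/W
Q' = ΔT/ΣR = (191 °C − 17.9 °C)/2.330 = 74.3 W/m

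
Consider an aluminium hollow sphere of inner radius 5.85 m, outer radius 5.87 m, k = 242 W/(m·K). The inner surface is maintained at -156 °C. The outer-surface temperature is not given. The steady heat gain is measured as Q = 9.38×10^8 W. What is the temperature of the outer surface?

Sum the resistances:
  R_aluminium = (1/5.85 − 1/5.87)/(4πk) = 5.824×10^-4/(4π·242) = 1.915×10^-7 K/W
ΣR = 1.915×10^-7 K/W
ΔT = Q·ΣR = 9.38×10^8 × 1.915×10^-7 = 179.6 K
Heat flows inward, so T_out = T_in + ΔT = -156 + 179.6 = 23.6 °C

T_out = 23.6 °C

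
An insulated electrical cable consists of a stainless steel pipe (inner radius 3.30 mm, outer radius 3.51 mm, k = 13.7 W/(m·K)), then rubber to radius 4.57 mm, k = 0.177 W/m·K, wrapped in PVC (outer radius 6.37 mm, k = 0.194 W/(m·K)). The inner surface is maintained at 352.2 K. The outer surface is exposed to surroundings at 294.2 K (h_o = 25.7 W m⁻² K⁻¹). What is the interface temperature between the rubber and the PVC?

T = 342.9 K

Series thermal resistances, inner to outer:
  R'_stainless steel = ln(0.00351/0.00330)/(2πk) = 0.06169/(2π·13.7) = 7.167×10^-4 m·K/W
  R'_rubber = ln(0.00457/0.00351)/(2πk) = 0.2639/(2π·0.177) = 0.2373 m·K/W
  R'_PVC = ln(0.00637/0.00457)/(2πk) = 0.3321/(2π·0.194) = 0.2724 m·K/W
  R'_conv,out = 1/(2πr h) = 1/(2π·0.00637·25.7) = 0.9722 m·K/W
ΣR = 7.167×10^-4 + 0.2373 + 0.2724 + 0.9722 = 1.483 m·K/W
Q' = ΔT/ΣR = (352.2 K − 294.2 K)/1.483 = 39.11 W/m
From the inner boundary to the rubber/PVC interface, ΣR_partial = 0.2380 m·K/W.
T_interface = T_in − Q'·ΣR_partial = 352.2 K − (39.11)(0.2380) = 342.9 K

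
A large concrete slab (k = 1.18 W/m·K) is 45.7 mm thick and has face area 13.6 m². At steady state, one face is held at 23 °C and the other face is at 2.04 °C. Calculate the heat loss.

Q = 7360 W

Q = kA·ΔT/L = 1.18 × 13.6 × |23 °C − 2.04 °C| / 0.0457 = 7360 W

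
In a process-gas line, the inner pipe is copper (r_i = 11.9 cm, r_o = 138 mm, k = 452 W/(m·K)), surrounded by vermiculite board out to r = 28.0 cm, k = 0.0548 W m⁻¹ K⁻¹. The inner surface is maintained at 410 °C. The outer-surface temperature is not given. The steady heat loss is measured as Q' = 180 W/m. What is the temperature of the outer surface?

T_out = 40.1 °C

Series resistances:
  R'_copper = ln(0.138/0.119)/(2πk) = 0.1481/(2π·452) = 5.216×10^-5 m·K/W
  R'_vermiculite board = ln(0.280/0.138)/(2πk) = 0.7075/(2π·0.0548) = 2.055 m·K/W
ΣR = 2.055 m·K/W
ΔT = Q'·ΣR = 180 × 2.055 = 369.9 K
Heat flows outward, so T_out = T_in − ΔT = 410 − 369.9 = 40.1 °C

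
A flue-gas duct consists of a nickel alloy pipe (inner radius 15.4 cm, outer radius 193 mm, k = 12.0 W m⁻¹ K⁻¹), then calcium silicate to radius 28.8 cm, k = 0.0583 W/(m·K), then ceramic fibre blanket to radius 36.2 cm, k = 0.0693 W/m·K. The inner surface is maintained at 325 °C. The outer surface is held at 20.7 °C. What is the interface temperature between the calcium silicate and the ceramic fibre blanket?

Treat each layer as a resistance in series:
  R'_nickel alloy = ln(0.193/0.154)/(2πk) = 0.2257/(2π·12.0) = 0.002994 m·K/W
  R'_calcium silicate = ln(0.288/0.193)/(2πk) = 0.4003/(2π·0.0583) = 1.093 m·K/W
  R'_ceramic fibre blanket = ln(0.362/0.288)/(2πk) = 0.2287/(2π·0.0693) = 0.5252 m·K/W
ΣR = 0.002994 + 1.093 + 0.5252 = 1.621 m·K/W
Q' = ΔT/ΣR = (325 °C − 20.7 °C)/1.621 = 187.7 W/m
From the inner boundary to the calcium silicate/ceramic fibre blanket interface, ΣR_partial = 1.096 m·K/W.
T_interface = T_in − Q'·ΣR_partial = 325 °C − (187.7)(1.096) = 119 °C

T = 119 °C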